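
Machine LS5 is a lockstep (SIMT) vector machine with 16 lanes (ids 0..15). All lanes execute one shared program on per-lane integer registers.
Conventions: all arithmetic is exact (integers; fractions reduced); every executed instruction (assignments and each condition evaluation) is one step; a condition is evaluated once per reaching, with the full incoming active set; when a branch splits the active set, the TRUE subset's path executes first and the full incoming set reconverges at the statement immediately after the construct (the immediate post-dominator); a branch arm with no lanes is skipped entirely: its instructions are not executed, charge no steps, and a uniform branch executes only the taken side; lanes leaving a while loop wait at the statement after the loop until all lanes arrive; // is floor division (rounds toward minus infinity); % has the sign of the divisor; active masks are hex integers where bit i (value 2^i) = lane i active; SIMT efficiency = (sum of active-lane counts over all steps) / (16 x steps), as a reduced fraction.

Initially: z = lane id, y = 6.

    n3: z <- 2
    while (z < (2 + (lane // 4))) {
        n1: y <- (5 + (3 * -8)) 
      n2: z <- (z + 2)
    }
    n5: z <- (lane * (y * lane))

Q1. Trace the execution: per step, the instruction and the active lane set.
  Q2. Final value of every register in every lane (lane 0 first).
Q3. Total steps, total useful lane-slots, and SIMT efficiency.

step 0: z <- 2                       0xffff
step 1: eval (z < (2 + (lane // 4))) 0xffff
step 2: y <- (5 + (3 * -8))          0xfff0
step 3: z <- (z + 2)                 0xfff0
step 4: eval (z < (2 + (lane // 4))) 0xfff0
step 5: y <- (5 + (3 * -8))          0xf000
step 6: z <- (z + 2)                 0xf000
step 7: eval (z < (2 + (lane // 4))) 0xf000
step 8: z <- (lane * (y * lane))     0xffff

Answer: 9 steps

z: 0,6,24,54,-304,-475,-684,-931,-1216,-1539,-1900,-2299,-2736,-3211,-3724,-4275
y: 6,6,6,6,-19,-19,-19,-19,-19,-19,-19,-19,-19,-19,-19,-19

steps = 9; useful = 96; efficiency = 96/144 = 2/3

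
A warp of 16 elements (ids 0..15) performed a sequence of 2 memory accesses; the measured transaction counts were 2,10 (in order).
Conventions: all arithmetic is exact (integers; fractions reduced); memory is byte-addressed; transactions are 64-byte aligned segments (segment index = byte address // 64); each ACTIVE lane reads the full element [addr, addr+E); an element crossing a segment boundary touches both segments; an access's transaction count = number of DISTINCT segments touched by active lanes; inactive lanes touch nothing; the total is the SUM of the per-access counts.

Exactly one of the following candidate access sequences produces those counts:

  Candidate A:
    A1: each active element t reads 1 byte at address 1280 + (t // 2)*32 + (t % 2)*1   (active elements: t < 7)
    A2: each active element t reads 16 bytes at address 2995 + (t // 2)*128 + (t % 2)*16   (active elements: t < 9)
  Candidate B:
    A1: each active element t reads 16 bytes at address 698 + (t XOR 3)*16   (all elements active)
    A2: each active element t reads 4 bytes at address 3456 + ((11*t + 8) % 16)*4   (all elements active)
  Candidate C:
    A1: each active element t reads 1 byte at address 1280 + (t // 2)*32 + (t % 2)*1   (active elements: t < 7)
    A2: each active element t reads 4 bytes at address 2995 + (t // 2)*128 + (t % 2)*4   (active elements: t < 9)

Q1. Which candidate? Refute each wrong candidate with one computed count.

B: A1 gives 5 transactions, not 2
C: A2 gives 5 transactions, not 10
A: all counts match (2,10)

Answer: A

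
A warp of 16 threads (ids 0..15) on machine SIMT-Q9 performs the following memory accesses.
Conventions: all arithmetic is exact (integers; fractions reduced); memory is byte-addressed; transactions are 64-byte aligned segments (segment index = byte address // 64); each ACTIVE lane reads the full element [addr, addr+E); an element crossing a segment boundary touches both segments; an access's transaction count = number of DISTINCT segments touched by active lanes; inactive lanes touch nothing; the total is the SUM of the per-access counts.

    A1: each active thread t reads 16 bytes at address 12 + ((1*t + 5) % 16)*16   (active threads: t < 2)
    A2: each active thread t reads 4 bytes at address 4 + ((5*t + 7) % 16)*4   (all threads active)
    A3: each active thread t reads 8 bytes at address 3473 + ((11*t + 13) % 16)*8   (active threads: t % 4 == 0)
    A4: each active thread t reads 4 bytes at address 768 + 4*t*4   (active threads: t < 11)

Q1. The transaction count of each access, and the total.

A1: 1 transaction
A2: 2 transactions
A3: 3 transactions
A4: 3 transactions

Answer: 1,2,3,3; total 9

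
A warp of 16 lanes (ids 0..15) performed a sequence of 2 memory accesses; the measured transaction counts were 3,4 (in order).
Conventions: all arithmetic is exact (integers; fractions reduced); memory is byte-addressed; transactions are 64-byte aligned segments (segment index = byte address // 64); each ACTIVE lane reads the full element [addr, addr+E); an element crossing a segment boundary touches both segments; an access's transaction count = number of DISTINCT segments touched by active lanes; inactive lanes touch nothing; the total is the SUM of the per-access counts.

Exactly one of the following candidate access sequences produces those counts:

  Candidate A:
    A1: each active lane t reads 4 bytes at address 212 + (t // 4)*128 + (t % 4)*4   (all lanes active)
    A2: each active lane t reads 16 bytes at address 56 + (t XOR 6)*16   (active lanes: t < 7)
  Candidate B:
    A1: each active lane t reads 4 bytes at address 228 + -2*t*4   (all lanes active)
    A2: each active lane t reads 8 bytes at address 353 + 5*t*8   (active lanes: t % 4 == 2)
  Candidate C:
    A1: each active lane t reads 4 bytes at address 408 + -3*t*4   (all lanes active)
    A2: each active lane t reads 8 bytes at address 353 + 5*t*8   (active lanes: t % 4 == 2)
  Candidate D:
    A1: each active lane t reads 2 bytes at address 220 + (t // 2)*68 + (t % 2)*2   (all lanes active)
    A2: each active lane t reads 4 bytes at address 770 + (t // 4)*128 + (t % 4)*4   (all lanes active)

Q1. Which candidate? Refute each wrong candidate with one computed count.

A: A1 gives 4 transactions, not 3
C: A1 gives 4 transactions, not 3
D: A1 gives 8 transactions, not 3
B: all counts match (3,4)

Answer: B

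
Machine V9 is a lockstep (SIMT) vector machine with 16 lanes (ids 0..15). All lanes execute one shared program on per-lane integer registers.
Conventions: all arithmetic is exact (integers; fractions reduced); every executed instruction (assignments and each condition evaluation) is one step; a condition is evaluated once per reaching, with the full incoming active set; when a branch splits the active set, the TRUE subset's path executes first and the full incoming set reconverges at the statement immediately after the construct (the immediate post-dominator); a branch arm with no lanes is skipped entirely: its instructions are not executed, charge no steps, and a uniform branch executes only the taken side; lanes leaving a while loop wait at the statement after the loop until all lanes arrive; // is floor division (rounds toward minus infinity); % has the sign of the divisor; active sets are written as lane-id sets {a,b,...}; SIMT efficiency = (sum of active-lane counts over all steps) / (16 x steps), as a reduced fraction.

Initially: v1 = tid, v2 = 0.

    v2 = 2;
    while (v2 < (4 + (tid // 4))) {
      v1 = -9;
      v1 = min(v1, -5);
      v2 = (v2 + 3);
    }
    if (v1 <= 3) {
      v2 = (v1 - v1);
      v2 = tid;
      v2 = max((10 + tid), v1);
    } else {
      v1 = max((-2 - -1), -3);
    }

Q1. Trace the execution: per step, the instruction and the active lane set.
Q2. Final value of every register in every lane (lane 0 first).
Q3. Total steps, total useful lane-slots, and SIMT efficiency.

step 0: v2 <- 2                      {0,1,2,3,4,5,6,7,8,9,10,11,12,13,14,15}
step 1: eval (v2 < (4 + (tid // 4))) {0,1,2,3,4,5,6,7,8,9,10,11,12,13,14,15}
step 2: v1 <- -9                     {0,1,2,3,4,5,6,7,8,9,10,11,12,13,14,15}
step 3: v1 <- min(v1, -5)            {0,1,2,3,4,5,6,7,8,9,10,11,12,13,14,15}
step 4: v2 <- (v2 + 3)               {0,1,2,3,4,5,6,7,8,9,10,11,12,13,14,15}
step 5: eval (v2 < (4 + (tid // 4))) {0,1,2,3,4,5,6,7,8,9,10,11,12,13,14,15}
step 6: v1 <- -9                     {8,9,10,11,12,13,14,15}
step 7: v1 <- min(v1, -5)            {8,9,10,11,12,13,14,15}
step 8: v2 <- (v2 + 3)               {8,9,10,11,12,13,14,15}
step 9: eval (v2 < (4 + (tid // 4))) {8,9,10,11,12,13,14,15}
step 10: eval (v1 <= 3)               {0,1,2,3,4,5,6,7,8,9,10,11,12,13,14,15}
step 11: v2 <- (v1 - v1)              {0,1,2,3,4,5,6,7,8,9,10,11,12,13,14,15}
step 12: v2 <- tid                    {0,1,2,3,4,5,6,7,8,9,10,11,12,13,14,15}
step 13: v2 <- max((10 + tid), v1)    {0,1,2,3,4,5,6,7,8,9,10,11,12,13,14,15}

Answer: 14 steps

v1: -9,-9,-9,-9,-9,-9,-9,-9,-9,-9,-9,-9,-9,-9,-9,-9
v2: 10,11,12,13,14,15,16,17,18,19,20,21,22,23,24,25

steps = 14; useful = 192; efficiency = 192/224 = 6/7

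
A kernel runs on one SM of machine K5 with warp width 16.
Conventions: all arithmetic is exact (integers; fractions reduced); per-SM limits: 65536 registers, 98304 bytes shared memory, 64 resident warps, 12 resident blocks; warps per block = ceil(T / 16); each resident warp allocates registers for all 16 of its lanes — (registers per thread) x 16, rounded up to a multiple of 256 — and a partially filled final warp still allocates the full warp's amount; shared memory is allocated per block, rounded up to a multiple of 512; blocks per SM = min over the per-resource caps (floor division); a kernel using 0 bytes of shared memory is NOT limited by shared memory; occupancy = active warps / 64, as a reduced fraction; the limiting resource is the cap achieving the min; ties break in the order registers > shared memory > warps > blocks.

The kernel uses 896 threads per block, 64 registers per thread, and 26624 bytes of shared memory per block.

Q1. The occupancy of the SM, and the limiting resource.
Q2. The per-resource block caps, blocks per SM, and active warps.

Answer: occupancy 7/8, limited by registers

registers: 1 block
shared memory: 3 blocks
warps: 1 block
blocks: 12 blocks

Answer: 1 block, 56 active warps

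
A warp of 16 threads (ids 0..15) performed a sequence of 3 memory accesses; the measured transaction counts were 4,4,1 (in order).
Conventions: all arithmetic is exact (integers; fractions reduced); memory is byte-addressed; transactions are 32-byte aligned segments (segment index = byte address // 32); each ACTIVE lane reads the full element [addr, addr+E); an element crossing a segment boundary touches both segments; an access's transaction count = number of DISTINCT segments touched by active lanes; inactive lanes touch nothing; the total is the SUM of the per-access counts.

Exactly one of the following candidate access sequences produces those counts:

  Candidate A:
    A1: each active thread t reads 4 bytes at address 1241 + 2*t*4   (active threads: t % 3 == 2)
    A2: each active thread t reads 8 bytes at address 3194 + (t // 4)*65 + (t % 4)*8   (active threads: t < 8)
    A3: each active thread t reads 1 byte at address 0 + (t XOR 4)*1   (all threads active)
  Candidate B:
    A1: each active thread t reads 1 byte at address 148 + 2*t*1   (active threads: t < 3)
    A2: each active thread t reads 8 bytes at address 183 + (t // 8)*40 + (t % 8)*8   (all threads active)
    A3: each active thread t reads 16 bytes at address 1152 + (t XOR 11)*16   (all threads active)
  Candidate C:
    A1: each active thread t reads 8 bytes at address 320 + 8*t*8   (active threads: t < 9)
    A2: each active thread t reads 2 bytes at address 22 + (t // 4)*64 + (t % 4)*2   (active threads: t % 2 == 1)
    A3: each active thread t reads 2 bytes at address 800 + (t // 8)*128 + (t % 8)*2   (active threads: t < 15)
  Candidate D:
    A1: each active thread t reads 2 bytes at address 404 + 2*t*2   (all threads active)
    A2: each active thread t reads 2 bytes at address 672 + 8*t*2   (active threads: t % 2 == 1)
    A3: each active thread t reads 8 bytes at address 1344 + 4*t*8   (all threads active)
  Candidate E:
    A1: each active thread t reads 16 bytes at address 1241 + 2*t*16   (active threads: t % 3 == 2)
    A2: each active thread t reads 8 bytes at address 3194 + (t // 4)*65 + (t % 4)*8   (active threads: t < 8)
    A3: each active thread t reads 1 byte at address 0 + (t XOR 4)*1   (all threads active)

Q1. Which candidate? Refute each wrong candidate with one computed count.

B: A1 gives 1 transaction, not 4
C: A1 gives 9 transactions, not 4
D: A1 gives 3 transactions, not 4
E: A1 gives 10 transactions, not 4
A: all counts match (4,4,1)

Answer: A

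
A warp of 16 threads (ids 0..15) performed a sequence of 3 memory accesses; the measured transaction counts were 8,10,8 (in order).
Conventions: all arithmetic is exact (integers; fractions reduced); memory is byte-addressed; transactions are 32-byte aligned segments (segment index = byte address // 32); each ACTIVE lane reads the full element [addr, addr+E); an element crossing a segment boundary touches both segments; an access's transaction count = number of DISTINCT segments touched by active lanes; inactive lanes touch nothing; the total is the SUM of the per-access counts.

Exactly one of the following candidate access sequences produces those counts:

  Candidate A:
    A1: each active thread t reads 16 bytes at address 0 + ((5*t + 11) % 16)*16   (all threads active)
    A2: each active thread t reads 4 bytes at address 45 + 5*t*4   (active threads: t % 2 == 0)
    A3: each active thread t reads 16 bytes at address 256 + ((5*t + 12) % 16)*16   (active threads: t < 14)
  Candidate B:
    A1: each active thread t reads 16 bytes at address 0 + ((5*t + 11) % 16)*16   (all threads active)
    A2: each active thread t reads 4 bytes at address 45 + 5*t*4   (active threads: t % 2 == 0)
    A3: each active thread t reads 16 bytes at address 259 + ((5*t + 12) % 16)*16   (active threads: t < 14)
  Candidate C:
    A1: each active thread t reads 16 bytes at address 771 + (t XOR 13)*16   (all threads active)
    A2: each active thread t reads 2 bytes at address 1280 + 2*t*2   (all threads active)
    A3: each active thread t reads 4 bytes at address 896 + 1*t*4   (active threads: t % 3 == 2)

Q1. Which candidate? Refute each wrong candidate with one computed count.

B: A3 gives 9 transactions, not 8
C: A1 gives 9 transactions, not 8
A: all counts match (8,10,8)

Answer: A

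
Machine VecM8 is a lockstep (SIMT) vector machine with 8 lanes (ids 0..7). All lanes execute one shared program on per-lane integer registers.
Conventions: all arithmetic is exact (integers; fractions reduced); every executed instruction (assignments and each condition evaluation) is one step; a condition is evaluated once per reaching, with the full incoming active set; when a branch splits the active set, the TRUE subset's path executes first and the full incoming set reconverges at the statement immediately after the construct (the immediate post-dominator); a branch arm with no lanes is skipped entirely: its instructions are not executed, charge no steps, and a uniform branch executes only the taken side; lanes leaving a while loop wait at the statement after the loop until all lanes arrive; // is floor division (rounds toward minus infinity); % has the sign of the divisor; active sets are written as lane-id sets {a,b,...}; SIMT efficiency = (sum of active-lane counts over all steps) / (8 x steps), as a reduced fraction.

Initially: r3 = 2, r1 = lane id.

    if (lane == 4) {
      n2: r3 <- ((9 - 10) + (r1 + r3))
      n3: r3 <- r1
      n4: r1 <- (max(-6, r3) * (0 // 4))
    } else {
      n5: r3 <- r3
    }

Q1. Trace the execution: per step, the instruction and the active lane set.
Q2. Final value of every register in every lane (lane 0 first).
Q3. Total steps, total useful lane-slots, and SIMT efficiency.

step 0: eval (lane == 4)             {0,1,2,3,4,5,6,7}
step 1: r3 <- ((9 - 10) + (r1 + r3)) {4}
step 2: r3 <- r1                     {4}
step 3: r1 <- (max(-6, r3) * (0 // 4)) {4}
step 4: r3 <- r3                     {0,1,2,3,5,6,7}

Answer: 5 steps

r3: 2,2,2,2,4,2,2,2
r1: 0,1,2,3,0,5,6,7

steps = 5; useful = 18; efficiency = 18/40 = 9/20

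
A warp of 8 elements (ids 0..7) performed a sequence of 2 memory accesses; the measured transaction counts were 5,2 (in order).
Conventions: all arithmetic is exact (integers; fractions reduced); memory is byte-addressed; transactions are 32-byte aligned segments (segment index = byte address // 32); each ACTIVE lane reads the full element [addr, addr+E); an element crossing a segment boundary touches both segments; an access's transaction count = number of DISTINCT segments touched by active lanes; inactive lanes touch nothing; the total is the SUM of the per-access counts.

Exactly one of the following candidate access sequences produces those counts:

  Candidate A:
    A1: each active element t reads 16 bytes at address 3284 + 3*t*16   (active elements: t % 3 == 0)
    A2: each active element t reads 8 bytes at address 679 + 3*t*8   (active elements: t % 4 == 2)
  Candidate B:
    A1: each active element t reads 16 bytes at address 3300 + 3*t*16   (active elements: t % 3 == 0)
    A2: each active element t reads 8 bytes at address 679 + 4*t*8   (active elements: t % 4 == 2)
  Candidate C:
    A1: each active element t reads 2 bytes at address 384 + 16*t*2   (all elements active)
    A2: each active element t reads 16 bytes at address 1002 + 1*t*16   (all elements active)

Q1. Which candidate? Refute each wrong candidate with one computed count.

B: A1 gives 4 transactions, not 5
C: A1 gives 8 transactions, not 5
A: all counts match (5,2)

Answer: A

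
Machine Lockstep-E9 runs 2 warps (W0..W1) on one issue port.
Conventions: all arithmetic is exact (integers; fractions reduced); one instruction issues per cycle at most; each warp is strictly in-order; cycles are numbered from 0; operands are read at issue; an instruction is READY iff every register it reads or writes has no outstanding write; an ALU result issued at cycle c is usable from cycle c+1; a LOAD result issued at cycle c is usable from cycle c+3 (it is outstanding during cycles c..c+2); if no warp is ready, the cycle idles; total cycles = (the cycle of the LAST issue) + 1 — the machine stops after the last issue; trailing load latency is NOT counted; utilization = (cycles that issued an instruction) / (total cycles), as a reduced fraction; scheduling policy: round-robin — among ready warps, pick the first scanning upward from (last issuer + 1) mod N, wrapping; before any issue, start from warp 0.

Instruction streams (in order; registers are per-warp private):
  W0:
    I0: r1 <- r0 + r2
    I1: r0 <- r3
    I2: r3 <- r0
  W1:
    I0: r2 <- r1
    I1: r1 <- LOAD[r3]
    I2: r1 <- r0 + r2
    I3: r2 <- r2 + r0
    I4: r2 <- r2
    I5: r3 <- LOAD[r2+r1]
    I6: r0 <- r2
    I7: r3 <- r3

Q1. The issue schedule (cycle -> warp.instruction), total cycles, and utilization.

cycle 0: W0.I0
cycle 1: W1.I0
cycle 2: W0.I1
cycle 3: W1.I1
cycle 4: W0.I2
cycle 5: idle
cycle 6: W1.I2
cycle 7: W1.I3
cycle 8: W1.I4
cycle 9: W1.I5
cycle 10: W1.I6
cycle 11: idle
cycle 12: W1.I7

Answer: 13 cycles, utilization 11/13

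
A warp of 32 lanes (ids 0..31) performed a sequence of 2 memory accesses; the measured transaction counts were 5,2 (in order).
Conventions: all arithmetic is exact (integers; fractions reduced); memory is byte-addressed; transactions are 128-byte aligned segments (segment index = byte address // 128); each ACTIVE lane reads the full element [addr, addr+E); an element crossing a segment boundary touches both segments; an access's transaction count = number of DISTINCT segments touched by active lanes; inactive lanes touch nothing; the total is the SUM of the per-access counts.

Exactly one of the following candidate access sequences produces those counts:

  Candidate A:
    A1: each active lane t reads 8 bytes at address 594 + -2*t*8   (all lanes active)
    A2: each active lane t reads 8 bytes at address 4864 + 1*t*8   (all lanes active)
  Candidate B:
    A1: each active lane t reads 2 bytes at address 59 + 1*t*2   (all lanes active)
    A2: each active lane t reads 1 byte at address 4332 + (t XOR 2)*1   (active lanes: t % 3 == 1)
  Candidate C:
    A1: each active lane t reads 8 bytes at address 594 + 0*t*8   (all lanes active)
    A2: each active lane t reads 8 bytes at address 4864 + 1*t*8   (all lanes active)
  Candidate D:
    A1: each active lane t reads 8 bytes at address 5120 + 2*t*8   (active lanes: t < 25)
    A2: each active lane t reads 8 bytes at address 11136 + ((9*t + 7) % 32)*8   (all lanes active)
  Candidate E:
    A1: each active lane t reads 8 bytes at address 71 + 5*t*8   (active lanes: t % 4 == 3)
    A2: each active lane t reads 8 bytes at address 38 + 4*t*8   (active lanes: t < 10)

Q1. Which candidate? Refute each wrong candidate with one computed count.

B: A1 gives 1 transaction, not 5
C: A1 gives 1 transaction, not 5
D: A1 gives 4 transactions, not 5
E: A1 gives 10 transactions, not 5
A: all counts match (5,2)

Answer: A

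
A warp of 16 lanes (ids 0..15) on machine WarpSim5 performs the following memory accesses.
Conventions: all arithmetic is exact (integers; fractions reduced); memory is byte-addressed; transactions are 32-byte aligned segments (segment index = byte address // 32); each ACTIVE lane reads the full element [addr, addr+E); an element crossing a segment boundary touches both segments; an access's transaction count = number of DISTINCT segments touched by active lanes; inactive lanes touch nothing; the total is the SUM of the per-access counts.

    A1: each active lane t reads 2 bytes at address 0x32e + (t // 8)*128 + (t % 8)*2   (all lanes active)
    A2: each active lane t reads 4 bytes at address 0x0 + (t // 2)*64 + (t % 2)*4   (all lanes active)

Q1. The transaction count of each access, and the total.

A1: 2 transactions
A2: 8 transactions

Answer: 2,8; total 10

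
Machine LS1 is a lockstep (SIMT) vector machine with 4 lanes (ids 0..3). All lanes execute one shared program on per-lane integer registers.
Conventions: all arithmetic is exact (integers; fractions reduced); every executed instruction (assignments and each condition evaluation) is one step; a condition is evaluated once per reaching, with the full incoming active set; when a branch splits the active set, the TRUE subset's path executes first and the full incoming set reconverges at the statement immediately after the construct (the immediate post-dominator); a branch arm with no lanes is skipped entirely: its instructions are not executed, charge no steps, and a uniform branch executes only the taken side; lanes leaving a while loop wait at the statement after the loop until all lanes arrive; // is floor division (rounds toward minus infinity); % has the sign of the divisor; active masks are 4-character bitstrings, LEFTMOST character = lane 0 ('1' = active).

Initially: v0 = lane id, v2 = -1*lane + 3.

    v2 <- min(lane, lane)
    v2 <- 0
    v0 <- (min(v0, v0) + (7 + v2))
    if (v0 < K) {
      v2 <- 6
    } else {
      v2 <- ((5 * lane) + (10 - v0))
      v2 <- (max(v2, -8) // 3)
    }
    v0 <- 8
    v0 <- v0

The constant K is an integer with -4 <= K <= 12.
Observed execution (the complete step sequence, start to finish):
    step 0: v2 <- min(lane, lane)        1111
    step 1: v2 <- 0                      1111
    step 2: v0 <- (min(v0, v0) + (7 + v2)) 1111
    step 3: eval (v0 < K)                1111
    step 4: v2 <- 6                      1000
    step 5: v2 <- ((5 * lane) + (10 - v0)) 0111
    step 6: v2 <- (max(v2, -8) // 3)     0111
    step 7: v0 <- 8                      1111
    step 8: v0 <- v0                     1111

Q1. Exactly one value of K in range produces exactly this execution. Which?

Answer: K = 8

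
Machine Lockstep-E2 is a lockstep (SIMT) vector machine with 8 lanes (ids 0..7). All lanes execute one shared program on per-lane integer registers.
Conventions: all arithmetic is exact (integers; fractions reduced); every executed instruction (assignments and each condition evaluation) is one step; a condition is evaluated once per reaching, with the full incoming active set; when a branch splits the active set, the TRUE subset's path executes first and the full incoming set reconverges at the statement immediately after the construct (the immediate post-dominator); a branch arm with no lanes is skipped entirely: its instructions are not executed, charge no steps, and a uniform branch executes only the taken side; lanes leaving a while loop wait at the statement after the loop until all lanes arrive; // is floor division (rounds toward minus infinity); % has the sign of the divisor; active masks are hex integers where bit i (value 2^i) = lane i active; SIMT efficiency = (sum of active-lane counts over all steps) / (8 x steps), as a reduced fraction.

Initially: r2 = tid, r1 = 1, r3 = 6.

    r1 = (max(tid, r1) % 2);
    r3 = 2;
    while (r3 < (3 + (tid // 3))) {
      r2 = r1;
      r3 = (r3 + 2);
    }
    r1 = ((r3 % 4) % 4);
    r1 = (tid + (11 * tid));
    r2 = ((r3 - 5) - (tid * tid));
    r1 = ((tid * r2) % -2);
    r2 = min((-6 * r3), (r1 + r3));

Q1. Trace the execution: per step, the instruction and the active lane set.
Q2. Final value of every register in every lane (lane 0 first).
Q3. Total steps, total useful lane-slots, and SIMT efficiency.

step 0: r1 <- (max(tid, r1) % 2)     0xff
step 1: r3 <- 2                      0xff
step 2: eval (r3 < (3 + (tid // 3))) 0xff
step 3: r2 <- r1                     0xff
step 4: r3 <- (r3 + 2)               0xff
step 5: eval (r3 < (3 + (tid // 3))) 0xff
step 6: r2 <- r1                     0xc0
step 7: r3 <- (r3 + 2)               0xc0
step 8: eval (r3 < (3 + (tid // 3))) 0xc0
step 9: r1 <- ((r3 % 4) % 4)         0xff
step 10: r1 <- (tid + (11 * tid))     0xff
step 11: r2 <- ((r3 - 5) - (tid * tid)) 0xff
step 12: r1 <- ((tid * r2) % -2)      0xff
step 13: r2 <- min((-6 * r3), (r1 + r3)) 0xff

Answer: 14 steps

r2: -24,-24,-24,-24,-24,-24,-36,-36
r1: 0,0,0,0,0,0,0,0
r3: 4,4,4,4,4,4,6,6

steps = 14; useful = 94; efficiency = 94/112 = 47/56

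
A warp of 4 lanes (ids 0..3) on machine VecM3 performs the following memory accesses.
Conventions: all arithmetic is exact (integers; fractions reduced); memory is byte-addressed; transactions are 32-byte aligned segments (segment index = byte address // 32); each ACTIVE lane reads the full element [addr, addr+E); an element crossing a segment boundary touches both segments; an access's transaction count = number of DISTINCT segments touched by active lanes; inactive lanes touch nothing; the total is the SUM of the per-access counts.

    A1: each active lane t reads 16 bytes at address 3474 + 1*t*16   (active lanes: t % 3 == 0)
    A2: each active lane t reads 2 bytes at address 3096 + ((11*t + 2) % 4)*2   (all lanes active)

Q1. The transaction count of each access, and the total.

A1: 3 transactions
A2: 1 transaction

Answer: 3,1; total 4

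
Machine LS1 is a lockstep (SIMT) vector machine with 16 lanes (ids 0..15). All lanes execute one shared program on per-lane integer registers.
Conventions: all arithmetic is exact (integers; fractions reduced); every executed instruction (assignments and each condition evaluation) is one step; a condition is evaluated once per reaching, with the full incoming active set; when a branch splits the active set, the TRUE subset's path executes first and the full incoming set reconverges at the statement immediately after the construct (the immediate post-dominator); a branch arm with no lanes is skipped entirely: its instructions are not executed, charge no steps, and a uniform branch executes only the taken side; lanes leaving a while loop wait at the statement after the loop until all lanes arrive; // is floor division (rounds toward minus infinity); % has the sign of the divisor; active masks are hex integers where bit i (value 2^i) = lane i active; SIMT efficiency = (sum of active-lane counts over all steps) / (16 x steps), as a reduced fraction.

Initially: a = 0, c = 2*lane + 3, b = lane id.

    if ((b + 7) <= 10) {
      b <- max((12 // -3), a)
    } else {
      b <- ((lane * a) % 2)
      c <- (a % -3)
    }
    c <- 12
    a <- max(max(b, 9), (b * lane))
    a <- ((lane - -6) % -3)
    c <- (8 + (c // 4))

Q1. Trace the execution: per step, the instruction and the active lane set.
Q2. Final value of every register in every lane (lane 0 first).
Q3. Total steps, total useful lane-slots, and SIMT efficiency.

step 0: eval ((b + 7) <= 10)         0xffff
step 1: b <- max((12 // -3), a)      0x000f
step 2: b <- ((lane * a) % 2)        0xfff0
step 3: c <- (a % -3)                0xfff0
step 4: c <- 12                      0xffff
step 5: a <- max(max(b, 9), (b * lane)) 0xffff
step 6: a <- ((lane - -6) % -3)      0xffff
step 7: c <- (8 + (c // 4))          0xffff

Answer: 8 steps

a: 0,-2,-1,0,-2,-1,0,-2,-1,0,-2,-1,0,-2,-1,0
c: 11,11,11,11,11,11,11,11,11,11,11,11,11,11,11,11
b: 0,0,0,0,0,0,0,0,0,0,0,0,0,0,0,0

steps = 8; useful = 108; efficiency = 108/128 = 27/32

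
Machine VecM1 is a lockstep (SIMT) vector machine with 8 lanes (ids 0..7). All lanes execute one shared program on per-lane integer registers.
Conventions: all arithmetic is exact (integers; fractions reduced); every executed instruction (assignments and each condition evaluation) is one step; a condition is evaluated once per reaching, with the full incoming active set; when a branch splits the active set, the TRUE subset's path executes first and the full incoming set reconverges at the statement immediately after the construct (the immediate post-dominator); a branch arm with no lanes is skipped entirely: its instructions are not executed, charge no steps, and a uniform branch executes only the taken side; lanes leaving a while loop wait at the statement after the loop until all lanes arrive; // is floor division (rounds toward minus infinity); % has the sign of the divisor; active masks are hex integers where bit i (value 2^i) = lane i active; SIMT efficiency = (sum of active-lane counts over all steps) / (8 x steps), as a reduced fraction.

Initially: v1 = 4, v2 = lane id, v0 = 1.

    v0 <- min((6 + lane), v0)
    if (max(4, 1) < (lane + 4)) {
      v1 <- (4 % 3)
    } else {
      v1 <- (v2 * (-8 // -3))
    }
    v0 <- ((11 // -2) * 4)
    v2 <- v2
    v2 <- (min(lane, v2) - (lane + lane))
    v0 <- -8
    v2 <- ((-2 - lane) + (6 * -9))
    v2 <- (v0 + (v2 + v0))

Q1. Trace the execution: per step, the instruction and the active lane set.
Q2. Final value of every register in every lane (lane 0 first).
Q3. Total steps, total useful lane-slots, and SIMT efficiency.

step 0: v0 <- min((6 + lane), v0)    0xff
step 1: eval (max(4, 1) < (lane + 4)) 0xff
step 2: v1 <- (4 % 3)                0xfe
step 3: v1 <- (v2 * (-8 // -3))      0x01
step 4: v0 <- ((11 // -2) * 4)       0xff
step 5: v2 <- v2                     0xff
step 6: v2 <- (min(lane, v2) - (lane + lane)) 0xff
step 7: v0 <- -8                     0xff
step 8: v2 <- ((-2 - lane) + (6 * -9)) 0xff
step 9: v2 <- (v0 + (v2 + v0))       0xff

Answer: 10 steps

v1: 0,1,1,1,1,1,1,1
v2: -72,-73,-74,-75,-76,-77,-78,-79
v0: -8,-8,-8,-8,-8,-8,-8,-8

steps = 10; useful = 72; efficiency = 72/80 = 9/10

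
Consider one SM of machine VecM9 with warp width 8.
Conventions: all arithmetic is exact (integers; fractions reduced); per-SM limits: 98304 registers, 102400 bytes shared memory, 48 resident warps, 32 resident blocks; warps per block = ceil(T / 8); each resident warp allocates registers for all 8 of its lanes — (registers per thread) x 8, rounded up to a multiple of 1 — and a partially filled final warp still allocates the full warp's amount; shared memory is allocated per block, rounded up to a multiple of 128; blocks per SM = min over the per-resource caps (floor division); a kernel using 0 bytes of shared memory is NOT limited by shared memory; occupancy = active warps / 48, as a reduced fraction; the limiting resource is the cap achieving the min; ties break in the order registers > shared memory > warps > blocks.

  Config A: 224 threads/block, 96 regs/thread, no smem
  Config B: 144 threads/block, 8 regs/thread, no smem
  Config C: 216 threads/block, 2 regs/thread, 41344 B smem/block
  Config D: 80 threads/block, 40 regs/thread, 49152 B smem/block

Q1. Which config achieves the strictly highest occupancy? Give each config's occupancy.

occupancies: A 7/12, B 3/4, C 9/16, D 5/12

Answer: B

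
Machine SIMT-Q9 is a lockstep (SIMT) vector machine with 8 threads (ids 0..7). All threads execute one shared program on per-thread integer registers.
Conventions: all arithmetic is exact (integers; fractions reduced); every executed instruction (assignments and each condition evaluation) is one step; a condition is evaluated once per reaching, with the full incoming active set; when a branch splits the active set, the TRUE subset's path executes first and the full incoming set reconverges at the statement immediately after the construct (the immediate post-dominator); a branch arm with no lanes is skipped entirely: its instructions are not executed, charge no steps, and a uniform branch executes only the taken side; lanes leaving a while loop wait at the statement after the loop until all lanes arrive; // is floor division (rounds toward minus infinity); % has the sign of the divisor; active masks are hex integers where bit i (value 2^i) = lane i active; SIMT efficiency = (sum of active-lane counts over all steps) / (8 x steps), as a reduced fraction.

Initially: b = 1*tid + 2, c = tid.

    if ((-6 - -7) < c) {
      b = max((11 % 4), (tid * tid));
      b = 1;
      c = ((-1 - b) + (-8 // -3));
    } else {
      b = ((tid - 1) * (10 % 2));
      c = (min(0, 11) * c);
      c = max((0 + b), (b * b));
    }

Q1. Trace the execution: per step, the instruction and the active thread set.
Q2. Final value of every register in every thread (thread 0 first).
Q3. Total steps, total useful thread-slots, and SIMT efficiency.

step 0: eval ((-6 - -7) < c)         0xff
step 1: b <- max((11 % 4), (tid * tid)) 0xfc
step 2: b <- 1                       0xfc
step 3: c <- ((-1 - b) + (-8 // -3)) 0xfc
step 4: b <- ((tid - 1) * (10 % 2))  0x03
step 5: c <- (min(0, 11) * c)        0x03
step 6: c <- max((0 + b), (b * b))   0x03

Answer: 7 steps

b: 0,0,1,1,1,1,1,1
c: 0,0,0,0,0,0,0,0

steps = 7; useful = 32; efficiency = 32/56 = 4/7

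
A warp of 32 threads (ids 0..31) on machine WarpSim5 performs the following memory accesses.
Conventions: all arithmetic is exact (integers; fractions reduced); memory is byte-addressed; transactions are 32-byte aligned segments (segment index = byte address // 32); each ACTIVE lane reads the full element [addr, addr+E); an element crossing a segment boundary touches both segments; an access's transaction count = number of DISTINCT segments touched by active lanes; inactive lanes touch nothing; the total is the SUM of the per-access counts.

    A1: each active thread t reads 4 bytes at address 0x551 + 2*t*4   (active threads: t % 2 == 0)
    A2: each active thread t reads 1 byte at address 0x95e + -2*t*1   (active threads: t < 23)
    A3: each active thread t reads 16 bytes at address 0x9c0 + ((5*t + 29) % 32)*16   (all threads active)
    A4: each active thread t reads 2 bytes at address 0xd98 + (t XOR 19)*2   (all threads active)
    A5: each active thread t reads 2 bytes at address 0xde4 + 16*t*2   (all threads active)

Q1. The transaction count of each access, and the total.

A1: 9 transactions
A2: 2 transactions
A3: 16 transactions
A4: 3 transactions
A5: 32 transactions

Answer: 9,2,16,3,32; total 62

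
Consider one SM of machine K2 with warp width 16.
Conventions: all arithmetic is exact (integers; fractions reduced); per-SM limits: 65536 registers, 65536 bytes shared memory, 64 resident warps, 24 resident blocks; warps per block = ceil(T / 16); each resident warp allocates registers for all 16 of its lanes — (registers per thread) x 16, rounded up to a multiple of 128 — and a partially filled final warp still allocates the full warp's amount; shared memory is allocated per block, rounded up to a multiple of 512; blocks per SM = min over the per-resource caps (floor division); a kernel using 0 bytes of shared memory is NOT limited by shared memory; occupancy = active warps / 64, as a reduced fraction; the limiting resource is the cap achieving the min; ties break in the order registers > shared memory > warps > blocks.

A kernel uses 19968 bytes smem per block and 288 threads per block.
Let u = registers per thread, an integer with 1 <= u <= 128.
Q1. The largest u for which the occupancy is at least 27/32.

Answer: u = 72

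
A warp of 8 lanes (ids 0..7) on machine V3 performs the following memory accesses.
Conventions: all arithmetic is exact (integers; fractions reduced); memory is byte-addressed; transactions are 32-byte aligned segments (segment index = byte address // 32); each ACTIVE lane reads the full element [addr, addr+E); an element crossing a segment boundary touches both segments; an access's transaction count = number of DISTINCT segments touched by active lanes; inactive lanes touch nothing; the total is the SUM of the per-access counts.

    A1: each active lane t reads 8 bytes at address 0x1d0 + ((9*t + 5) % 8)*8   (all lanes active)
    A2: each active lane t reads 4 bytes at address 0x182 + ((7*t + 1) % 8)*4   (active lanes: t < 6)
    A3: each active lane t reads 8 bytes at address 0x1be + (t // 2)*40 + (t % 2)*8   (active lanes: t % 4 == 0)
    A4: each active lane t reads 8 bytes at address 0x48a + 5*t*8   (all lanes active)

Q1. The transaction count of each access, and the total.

A1: 3 transactions
A2: 2 transactions
A3: 3 transactions
A4: 10 transactions

Answer: 3,2,3,10; total 18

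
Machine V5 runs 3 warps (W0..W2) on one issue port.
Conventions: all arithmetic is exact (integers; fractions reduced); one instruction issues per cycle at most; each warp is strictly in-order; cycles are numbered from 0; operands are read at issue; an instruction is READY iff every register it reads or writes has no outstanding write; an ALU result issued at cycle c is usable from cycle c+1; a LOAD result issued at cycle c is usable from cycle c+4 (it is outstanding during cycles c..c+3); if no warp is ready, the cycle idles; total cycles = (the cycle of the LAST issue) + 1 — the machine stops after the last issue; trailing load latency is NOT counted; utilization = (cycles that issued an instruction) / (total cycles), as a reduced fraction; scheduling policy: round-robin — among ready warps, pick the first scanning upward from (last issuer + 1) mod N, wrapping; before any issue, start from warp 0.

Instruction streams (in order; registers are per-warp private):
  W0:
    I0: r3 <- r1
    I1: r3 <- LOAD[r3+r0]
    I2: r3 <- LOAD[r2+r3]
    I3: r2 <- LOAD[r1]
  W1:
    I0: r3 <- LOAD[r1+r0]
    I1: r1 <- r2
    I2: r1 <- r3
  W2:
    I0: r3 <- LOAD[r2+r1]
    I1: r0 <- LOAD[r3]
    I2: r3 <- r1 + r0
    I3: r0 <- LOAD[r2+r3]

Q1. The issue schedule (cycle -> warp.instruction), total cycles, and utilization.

cycle 0: W0.I0
cycle 1: W1.I0
cycle 2: W2.I0
cycle 3: W0.I1
cycle 4: W1.I1
cycle 5: W1.I2
cycle 6: W2.I1
cycle 7: W0.I2
cycle 8: W0.I3
cycle 9: idle
cycle 10: W2.I2
cycle 11: W2.I3

Answer: 12 cycles, utilization 11/12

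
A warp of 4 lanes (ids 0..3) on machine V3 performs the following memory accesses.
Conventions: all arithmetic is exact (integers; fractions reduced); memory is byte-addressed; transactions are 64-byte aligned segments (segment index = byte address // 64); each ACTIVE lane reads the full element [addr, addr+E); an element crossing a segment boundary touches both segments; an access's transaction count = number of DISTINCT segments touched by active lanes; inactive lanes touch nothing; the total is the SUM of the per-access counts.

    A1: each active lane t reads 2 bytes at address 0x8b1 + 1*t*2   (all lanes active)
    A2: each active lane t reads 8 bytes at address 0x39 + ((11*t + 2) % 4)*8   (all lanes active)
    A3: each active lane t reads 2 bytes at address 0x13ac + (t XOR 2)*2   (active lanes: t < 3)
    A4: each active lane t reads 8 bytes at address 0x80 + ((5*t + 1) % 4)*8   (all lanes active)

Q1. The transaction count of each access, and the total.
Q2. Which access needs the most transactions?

A1: 1 transaction
A2: 2 transactions
A3: 1 transaction
A4: 1 transaction

Answer: 1,2,1,1; total 5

Answer: A2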